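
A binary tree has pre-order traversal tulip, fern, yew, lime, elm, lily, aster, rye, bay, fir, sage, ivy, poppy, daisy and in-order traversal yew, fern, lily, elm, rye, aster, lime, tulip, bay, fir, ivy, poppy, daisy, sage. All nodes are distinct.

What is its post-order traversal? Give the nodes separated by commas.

yew, lily, rye, aster, elm, lime, fern, daisy, poppy, ivy, sage, fir, bay, tulip

The first element of pre-order is the root; it splits in-order into left and right subtrees.
Root tulip: left subtree has 7 nodes {yew, fern, lily, elm, rye, aster, lime}, right has 6 {bay, fir, ivy, poppy, daisy, sage}.
  Root fern: left subtree has 1 node {yew}, right has 5 {lily, elm, rye, aster, lime}.
    Root lime: left subtree has 4 nodes {lily, elm, rye, aster}, right has 0 { }.
      Root elm: left subtree has 1 node {lily}, right has 2 {rye, aster}.
        Root aster: left subtree has 1 node {rye}, right has 0 { }.
  Root bay: left subtree has 0 nodes { }, right has 5 {fir, ivy, poppy, daisy, sage}.
    Root fir: left subtree has 0 nodes { }, right has 4 {ivy, poppy, daisy, sage}.
      Root sage: left subtree has 3 nodes {ivy, poppy, daisy}, right has 0 { }.
        Root ivy: left subtree has 0 nodes { }, right has 2 {poppy, daisy}.
          Root poppy: left subtree has 0 nodes { }, right has 1 {daisy}.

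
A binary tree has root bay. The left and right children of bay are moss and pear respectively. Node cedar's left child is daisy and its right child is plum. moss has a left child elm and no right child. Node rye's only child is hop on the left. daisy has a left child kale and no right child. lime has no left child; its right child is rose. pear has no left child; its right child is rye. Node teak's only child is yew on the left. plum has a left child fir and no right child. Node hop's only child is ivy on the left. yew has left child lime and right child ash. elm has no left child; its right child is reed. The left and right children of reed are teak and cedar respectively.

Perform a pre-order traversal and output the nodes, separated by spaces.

bay moss elm reed teak yew lime rose ash cedar daisy kale plum fir pear rye hop ivy

Pre-order visits the node, then its left subtree, then its right subtree.
Visit bay.
At bay: go left to moss.
  Visit moss.
  At moss: go left to elm.
    Visit elm.
    At elm: no left child.
    At elm: go right to reed.
      Visit reed.
      At reed: go left to teak.
        Visit teak.
        At teak: go left to yew.
          Visit yew.
          At yew: go left to lime.
            Visit lime.
            At lime: no left child.
            At lime: go right to rose.
              rose is a leaf — visit rose.
          At yew: go right to ash.
            ash is a leaf — visit ash.
        At teak: no right child.
      At reed: go right to cedar.
        Visit cedar.
        At cedar: go left to daisy.
          Visit daisy.
          At daisy: go left to kale.
            kale is a leaf — visit kale.
          At daisy: no right child.
        At cedar: go right to plum.
          Visit plum.
          At plum: go left to fir.
            fir is a leaf — visit fir.
          At plum: no right child.
  At moss: no right child.
At bay: go right to pear.
  Visit pear.
  At pear: no left child.
  At pear: go right to rye.
    Visit rye.
    At rye: go left to hop.
      Visit hop.
      At hop: go left to ivy.
        ivy is a leaf — visit ivy.
      At hop: no right child.
    At rye: no right child.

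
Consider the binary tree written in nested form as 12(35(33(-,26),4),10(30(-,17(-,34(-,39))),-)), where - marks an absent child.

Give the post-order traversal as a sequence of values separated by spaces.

26 33 4 35 39 34 17 30 10 12

Post-order visits the left subtree, then the right subtree, then the node.
At 12: go left to 35.
  At 35: go left to 33.
    At 33: no left child.
    At 33: go right to 26.
      26 is a leaf — visit 26.
    Visit 33.
  At 35: go right to 4.
    4 is a leaf — visit 4.
  Visit 35.
At 12: go right to 10.
  At 10: go left to 30.
    At 30: no left child.
    At 30: go right to 17.
      At 17: no left child.
      At 17: go right to 34.
        At 34: no left child.
        At 34: go right to 39.
          39 is a leaf — visit 39.
        Visit 34.
      Visit 17.
    Visit 30.
  At 10: no right child.
  Visit 10.
Visit 12.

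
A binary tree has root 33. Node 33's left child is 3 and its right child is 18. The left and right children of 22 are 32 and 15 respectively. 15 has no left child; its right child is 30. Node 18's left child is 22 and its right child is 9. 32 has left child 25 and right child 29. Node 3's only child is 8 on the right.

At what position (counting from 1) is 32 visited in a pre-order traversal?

6

Pre-order visits the node, then its left subtree, then its right subtree.
Visit 33.
At 33: go left to 3.
  Visit 3.
  At 3: no left child.
  At 3: go right to 8.
    8 is a leaf — visit 8.
At 33: go right to 18.
  Visit 18.
  At 18: go left to 22.
    Visit 22.
    At 22: go left to 32.
      Visit 32.
      At 32: go left to 25.
        25 is a leaf — visit 25.
      At 32: go right to 29.
        29 is a leaf — visit 29.
    At 22: go right to 15.
      Visit 15.
      At 15: no left child.
      At 15: go right to 30.
        30 is a leaf — visit 30.
  At 18: go right to 9.
    9 is a leaf — visit 9.
Full pre-order sequence: 33, 3, 8, 18, 22, 32, 25, 29, 15, 30, 9.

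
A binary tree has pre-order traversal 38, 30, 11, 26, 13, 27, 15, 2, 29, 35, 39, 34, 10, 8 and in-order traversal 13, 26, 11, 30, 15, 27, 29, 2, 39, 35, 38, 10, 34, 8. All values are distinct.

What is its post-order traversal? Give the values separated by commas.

The first element of pre-order is the root; it splits in-order into left and right subtrees.
Root 38: left subtree has 10 nodes {13, 26, 11, 30, 15, 27, 29, 2, 39, 35}, right has 3 {10, 34, 8}.
  Root 30: left subtree has 3 nodes {13, 26, 11}, right has 6 {15, 27, 29, 2, 39, 35}.
    Root 11: left subtree has 2 nodes {13, 26}, right has 0 { }.
      Root 26: left subtree has 1 node {13}, right has 0 { }.
    Root 27: left subtree has 1 node {15}, right has 4 {29, 2, 39, 35}.
      Root 2: left subtree has 1 node {29}, right has 2 {39, 35}.
        Root 35: left subtree has 1 node {39}, right has 0 { }.
  Root 34: left subtree has 1 node {10}, right has 1 {8}.

13, 26, 11, 15, 29, 39, 35, 2, 27, 30, 10, 8, 34, 38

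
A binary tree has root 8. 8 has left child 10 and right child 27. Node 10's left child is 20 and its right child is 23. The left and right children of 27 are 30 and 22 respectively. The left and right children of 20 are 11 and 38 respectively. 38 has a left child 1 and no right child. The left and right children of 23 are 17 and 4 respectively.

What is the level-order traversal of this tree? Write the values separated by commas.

Level-order visits nodes level by level from the root, left to right within each level.
Level 0: 8
Level 1: 10, 27
Level 2: 20, 23, 30, 22
Level 3: 11, 38, 17, 4
Level 4: 1

8, 10, 27, 20, 23, 30, 22, 11, 38, 17, 4, 1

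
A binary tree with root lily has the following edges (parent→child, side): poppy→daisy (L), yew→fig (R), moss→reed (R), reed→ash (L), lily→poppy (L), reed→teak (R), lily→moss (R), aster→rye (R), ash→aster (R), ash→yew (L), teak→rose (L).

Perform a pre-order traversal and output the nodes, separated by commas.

lily, poppy, daisy, moss, reed, ash, yew, fig, aster, rye, teak, rose

Pre-order visits the node, then its left subtree, then its right subtree.
Visit lily.
At lily: go left to poppy.
  Visit poppy.
  At poppy: go left to daisy.
    daisy is a leaf — visit daisy.
  At poppy: no right child.
At lily: go right to moss.
  Visit moss.
  At moss: no left child.
  At moss: go right to reed.
    Visit reed.
    At reed: go left to ash.
      Visit ash.
      At ash: go left to yew.
        Visit yew.
        At yew: no left child.
        At yew: go right to fig.
          fig is a leaf — visit fig.
      At ash: go right to aster.
        Visit aster.
        At aster: no left child.
        At aster: go right to rye.
          rye is a leaf — visit rye.
    At reed: go right to teak.
      Visit teak.
      At teak: go left to rose.
        rose is a leaf — visit rose.
      At teak: no right child.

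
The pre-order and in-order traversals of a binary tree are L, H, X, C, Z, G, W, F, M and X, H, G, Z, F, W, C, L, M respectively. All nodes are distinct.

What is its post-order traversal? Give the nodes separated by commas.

X, G, F, W, Z, C, H, M, L

The first element of pre-order is the root; it splits in-order into left and right subtrees.
Root L: left subtree has 7 nodes {X, H, G, Z, F, W, C}, right has 1 {M}.
  Root H: left subtree has 1 node {X}, right has 5 {G, Z, F, W, C}.
    Root C: left subtree has 4 nodes {G, Z, F, W}, right has 0 { }.
      Root Z: left subtree has 1 node {G}, right has 2 {F, W}.
        Root W: left subtree has 1 node {F}, right has 0 { }.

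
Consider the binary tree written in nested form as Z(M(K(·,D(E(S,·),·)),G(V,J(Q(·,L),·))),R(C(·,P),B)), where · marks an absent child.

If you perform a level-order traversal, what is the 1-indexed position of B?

Level-order visits nodes level by level from the root, left to right within each level.
Level 0: Z
Level 1: M, R
Level 2: K, G, C, B
Level 3: D, V, J, P
Level 4: E, Q
Level 5: S, L
Full level-order sequence: Z, M, R, K, G, C, B, D, V, J, P, E, Q, S, L.

7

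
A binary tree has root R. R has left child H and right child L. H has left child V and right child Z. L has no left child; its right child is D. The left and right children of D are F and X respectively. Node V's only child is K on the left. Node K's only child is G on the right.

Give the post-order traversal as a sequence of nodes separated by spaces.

G K V Z H F X D L R

Post-order visits the left subtree, then the right subtree, then the node.
At R: go left to H.
  At H: go left to V.
    At V: go left to K.
      At K: no left child.
      At K: go right to G.
        G is a leaf — visit G.
      Visit K.
    At V: no right child.
    Visit V.
  At H: go right to Z.
    Z is a leaf — visit Z.
  Visit H.
At R: go right to L.
  At L: no left child.
  At L: go right to D.
    At D: go left to F.
      F is a leaf — visit F.
    At D: go right to X.
      X is a leaf — visit X.
    Visit D.
  Visit L.
Visit R.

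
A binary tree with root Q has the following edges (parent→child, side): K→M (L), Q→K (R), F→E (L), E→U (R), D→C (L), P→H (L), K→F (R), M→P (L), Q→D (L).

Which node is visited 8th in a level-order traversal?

E

Level-order visits nodes level by level from the root, left to right within each level.
Level 0: Q
Level 1: D, K
Level 2: C, M, F
Level 3: P, E
Level 4: H, U
Full level-order sequence: Q, D, K, C, M, F, P, E, H, U.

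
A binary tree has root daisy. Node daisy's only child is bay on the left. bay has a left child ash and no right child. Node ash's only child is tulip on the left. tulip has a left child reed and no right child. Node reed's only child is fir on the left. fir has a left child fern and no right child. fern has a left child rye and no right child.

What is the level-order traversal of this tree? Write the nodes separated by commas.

daisy, bay, ash, tulip, reed, fir, fern, rye

Level-order visits nodes level by level from the root, left to right within each level.
Level 0: daisy
Level 1: bay
Level 2: ash
Level 3: tulip
Level 4: reed
Level 5: fir
Level 6: fern
Level 7: rye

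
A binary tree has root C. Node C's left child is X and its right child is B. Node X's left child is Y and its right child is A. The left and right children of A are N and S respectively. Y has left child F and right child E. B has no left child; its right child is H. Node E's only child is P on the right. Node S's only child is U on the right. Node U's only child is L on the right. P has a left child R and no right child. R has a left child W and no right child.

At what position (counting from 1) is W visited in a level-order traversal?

Level-order visits nodes level by level from the root, left to right within each level.
Level 0: C
Level 1: X, B
Level 2: Y, A, H
Level 3: F, E, N, S
Level 4: P, U
Level 5: R, L
Level 6: W
Full level-order sequence: C, X, B, Y, A, H, F, E, N, S, P, U, R, L, W.

15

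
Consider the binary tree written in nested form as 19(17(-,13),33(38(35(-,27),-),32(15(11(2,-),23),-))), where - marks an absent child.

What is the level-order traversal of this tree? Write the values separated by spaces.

19 17 33 13 38 32 35 15 27 11 23 2

Level-order visits nodes level by level from the root, left to right within each level.
Level 0: 19
Level 1: 17, 33
Level 2: 13, 38, 32
Level 3: 35, 15
Level 4: 27, 11, 23
Level 5: 2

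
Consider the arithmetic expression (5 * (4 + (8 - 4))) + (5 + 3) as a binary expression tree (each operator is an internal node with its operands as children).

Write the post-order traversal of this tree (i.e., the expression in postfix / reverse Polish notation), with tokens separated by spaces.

5 4 8 4 - + * 5 3 + +

Post-order on an expression tree gives postfix notation: for each operator, emit left operand, right operand, then the operator.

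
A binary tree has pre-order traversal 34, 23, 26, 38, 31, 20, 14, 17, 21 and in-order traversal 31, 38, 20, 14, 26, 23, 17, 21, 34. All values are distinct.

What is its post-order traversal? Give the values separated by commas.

31, 14, 20, 38, 26, 21, 17, 23, 34

The first element of pre-order is the root; it splits in-order into left and right subtrees.
Root 34: left subtree has 8 nodes {31, 38, 20, 14, 26, 23, 17, 21}, right has 0 { }.
  Root 23: left subtree has 5 nodes {31, 38, 20, 14, 26}, right has 2 {17, 21}.
    Root 26: left subtree has 4 nodes {31, 38, 20, 14}, right has 0 { }.
      Root 38: left subtree has 1 node {31}, right has 2 {20, 14}.
        Root 20: left subtree has 0 nodes { }, right has 1 {14}.
    Root 17: left subtree has 0 nodes { }, right has 1 {21}.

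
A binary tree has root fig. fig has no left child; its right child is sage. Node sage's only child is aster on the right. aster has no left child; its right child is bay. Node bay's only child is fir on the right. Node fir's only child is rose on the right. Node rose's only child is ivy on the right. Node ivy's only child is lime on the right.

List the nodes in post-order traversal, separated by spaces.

Post-order visits the left subtree, then the right subtree, then the node.
At fig: no left child.
At fig: go right to sage.
  At sage: no left child.
  At sage: go right to aster.
    At aster: no left child.
    At aster: go right to bay.
      At bay: no left child.
      At bay: go right to fir.
        At fir: no left child.
        At fir: go right to rose.
          At rose: no left child.
          At rose: go right to ivy.
            At ivy: no left child.
            At ivy: go right to lime.
              lime is a leaf — visit lime.
            Visit ivy.
          Visit rose.
        Visit fir.
      Visit bay.
    Visit aster.
  Visit sage.
Visit fig.

lime ivy rose fir bay aster sage fig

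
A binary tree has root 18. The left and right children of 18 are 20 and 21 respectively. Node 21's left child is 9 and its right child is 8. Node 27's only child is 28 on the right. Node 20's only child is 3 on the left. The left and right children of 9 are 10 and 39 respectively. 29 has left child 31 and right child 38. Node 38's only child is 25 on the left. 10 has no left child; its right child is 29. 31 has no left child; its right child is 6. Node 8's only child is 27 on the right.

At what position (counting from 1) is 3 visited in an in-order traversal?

1

In-order visits the left subtree, then the node, then the right subtree.
At 18: go left to 20.
  At 20: go left to 3.
    3 is a leaf — visit 3.
  Visit 20.
  At 20: no right child.
Visit 18.
At 18: go right to 21.
  At 21: go left to 9.
    At 9: go left to 10.
      At 10: no left child.
      Visit 10.
      At 10: go right to 29.
        At 29: go left to 31.
          At 31: no left child.
          Visit 31.
          At 31: go right to 6.
            6 is a leaf — visit 6.
        Visit 29.
        At 29: go right to 38.
          At 38: go left to 25.
            25 is a leaf — visit 25.
          Visit 38.
          At 38: no right child.
    Visit 9.
    At 9: go right to 39.
      39 is a leaf — visit 39.
  Visit 21.
  At 21: go right to 8.
    At 8: no left child.
    Visit 8.
    At 8: go right to 27.
      At 27: no left child.
      Visit 27.
      At 27: go right to 28.
        28 is a leaf — visit 28.
Full in-order sequence: 3, 20, 18, 10, 31, 6, 29, 25, 38, 9, 39, 21, 8, 27, 28.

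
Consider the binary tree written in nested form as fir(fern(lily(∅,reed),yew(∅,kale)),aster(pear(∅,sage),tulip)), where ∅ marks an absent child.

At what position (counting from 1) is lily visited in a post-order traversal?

2

Post-order visits the left subtree, then the right subtree, then the node.
At fir: go left to fern.
  At fern: go left to lily.
    At lily: no left child.
    At lily: go right to reed.
      reed is a leaf — visit reed.
    Visit lily.
  At fern: go right to yew.
    At yew: no left child.
    At yew: go right to kale.
      kale is a leaf — visit kale.
    Visit yew.
  Visit fern.
At fir: go right to aster.
  At aster: go left to pear.
    At pear: no left child.
    At pear: go right to sage.
      sage is a leaf — visit sage.
    Visit pear.
  At aster: go right to tulip.
    tulip is a leaf — visit tulip.
  Visit aster.
Visit fir.
Full post-order sequence: reed, lily, kale, yew, fern, sage, pear, tulip, aster, fir.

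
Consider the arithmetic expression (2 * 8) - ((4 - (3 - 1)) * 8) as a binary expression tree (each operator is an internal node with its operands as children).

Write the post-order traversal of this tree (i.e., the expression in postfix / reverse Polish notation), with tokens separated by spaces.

2 8 * 4 3 1 - - 8 * -

Post-order on an expression tree gives postfix notation: for each operator, emit left operand, right operand, then the operator.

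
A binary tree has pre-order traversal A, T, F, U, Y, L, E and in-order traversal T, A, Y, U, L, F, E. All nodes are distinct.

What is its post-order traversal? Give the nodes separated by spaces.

The first element of pre-order is the root; it splits in-order into left and right subtrees.
Root A: left subtree has 1 node {T}, right has 5 {Y, U, L, F, E}.
  Root F: left subtree has 3 nodes {Y, U, L}, right has 1 {E}.
    Root U: left subtree has 1 node {Y}, right has 1 {L}.

T Y L U E F A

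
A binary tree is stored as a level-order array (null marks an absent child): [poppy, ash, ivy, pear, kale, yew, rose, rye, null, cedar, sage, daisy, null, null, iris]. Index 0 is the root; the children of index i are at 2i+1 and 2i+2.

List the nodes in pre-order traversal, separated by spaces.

Pre-order visits the node, then its left subtree, then its right subtree.
Visit poppy.
At poppy: go left to ash.
  Visit ash.
  At ash: go left to pear.
    Visit pear.
    At pear: go left to rye.
      rye is a leaf — visit rye.
    At pear: no right child.
  At ash: go right to kale.
    Visit kale.
    At kale: go left to cedar.
      cedar is a leaf — visit cedar.
    At kale: go right to sage.
      sage is a leaf — visit sage.
At poppy: go right to ivy.
  Visit ivy.
  At ivy: go left to yew.
    Visit yew.
    At yew: go left to daisy.
      daisy is a leaf — visit daisy.
    At yew: no right child.
  At ivy: go right to rose.
    Visit rose.
    At rose: no left child.
    At rose: go right to iris.
      iris is a leaf — visit iris.

poppy ash pear rye kale cedar sage ivy yew daisy rose iris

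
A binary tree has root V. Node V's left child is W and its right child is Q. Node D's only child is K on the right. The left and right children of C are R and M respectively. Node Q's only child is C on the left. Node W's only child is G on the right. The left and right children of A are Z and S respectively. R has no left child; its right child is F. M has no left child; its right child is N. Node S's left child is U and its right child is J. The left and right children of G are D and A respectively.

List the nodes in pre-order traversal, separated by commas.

Pre-order visits the node, then its left subtree, then its right subtree.
Visit V.
At V: go left to W.
  Visit W.
  At W: no left child.
  At W: go right to G.
    Visit G.
    At G: go left to D.
      Visit D.
      At D: no left child.
      At D: go right to K.
        K is a leaf — visit K.
    At G: go right to A.
      Visit A.
      At A: go left to Z.
        Z is a leaf — visit Z.
      At A: go right to S.
        Visit S.
        At S: go left to U.
          U is a leaf — visit U.
        At S: go right to J.
          J is a leaf — visit J.
At V: go right to Q.
  Visit Q.
  At Q: go left to C.
    Visit C.
    At C: go left to R.
      Visit R.
      At R: no left child.
      At R: go right to F.
        F is a leaf — visit F.
    At C: go right to M.
      Visit M.
      At M: no left child.
      At M: go right to N.
        N is a leaf — visit N.
  At Q: no right child.

V, W, G, D, K, A, Z, S, U, J, Q, C, R, F, M, N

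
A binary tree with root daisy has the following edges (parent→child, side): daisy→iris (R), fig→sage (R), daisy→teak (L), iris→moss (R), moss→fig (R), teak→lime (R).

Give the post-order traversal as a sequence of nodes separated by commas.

lime, teak, sage, fig, moss, iris, daisy

Post-order visits the left subtree, then the right subtree, then the node.
At daisy: go left to teak.
  At teak: no left child.
  At teak: go right to lime.
    lime is a leaf — visit lime.
  Visit teak.
At daisy: go right to iris.
  At iris: no left child.
  At iris: go right to moss.
    At moss: no left child.
    At moss: go right to fig.
      At fig: no left child.
      At fig: go right to sage.
        sage is a leaf — visit sage.
      Visit fig.
    Visit moss.
  Visit iris.
Visit daisy.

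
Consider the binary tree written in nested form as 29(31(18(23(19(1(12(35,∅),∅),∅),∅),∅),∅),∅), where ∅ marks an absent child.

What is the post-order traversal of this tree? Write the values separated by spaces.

35 12 1 19 23 18 31 29

Post-order visits the left subtree, then the right subtree, then the node.
At 29: go left to 31.
  At 31: go left to 18.
    At 18: go left to 23.
      At 23: go left to 19.
        At 19: go left to 1.
          At 1: go left to 12.
            At 12: go left to 35.
              35 is a leaf — visit 35.
            At 12: no right child.
            Visit 12.
          At 1: no right child.
          Visit 1.
        At 19: no right child.
        Visit 19.
      At 23: no right child.
      Visit 23.
    At 18: no right child.
    Visit 18.
  At 31: no right child.
  Visit 31.
At 29: no right child.
Visit 29.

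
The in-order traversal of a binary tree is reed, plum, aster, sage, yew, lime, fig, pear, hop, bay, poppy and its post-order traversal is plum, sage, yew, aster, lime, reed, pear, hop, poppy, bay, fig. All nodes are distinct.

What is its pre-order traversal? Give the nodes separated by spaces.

The last element of post-order is the root; it splits in-order into left and right subtrees.
Root fig: left subtree has 6 nodes {reed, plum, aster, sage, yew, lime}, right has 4 {pear, hop, bay, poppy}.
  Root reed: left subtree has 0 nodes { }, right has 5 {plum, aster, sage, yew, lime}.
    Root lime: left subtree has 4 nodes {plum, aster, sage, yew}, right has 0 { }.
      Root aster: left subtree has 1 node {plum}, right has 2 {sage, yew}.
        Root yew: left subtree has 1 node {sage}, right has 0 { }.
  Root bay: left subtree has 2 nodes {pear, hop}, right has 1 {poppy}.
    Root hop: left subtree has 1 node {pear}, right has 0 { }.

fig reed lime aster plum yew sage bay hop pear poppy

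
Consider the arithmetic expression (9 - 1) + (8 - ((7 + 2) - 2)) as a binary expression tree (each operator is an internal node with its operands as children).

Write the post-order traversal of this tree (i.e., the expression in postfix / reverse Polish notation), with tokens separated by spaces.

Post-order on an expression tree gives postfix notation: for each operator, emit left operand, right operand, then the operator.

9 1 - 8 7 2 + 2 - - +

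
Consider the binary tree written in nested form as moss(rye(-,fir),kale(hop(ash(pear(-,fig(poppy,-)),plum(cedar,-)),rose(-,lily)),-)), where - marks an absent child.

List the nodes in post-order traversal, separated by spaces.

Post-order visits the left subtree, then the right subtree, then the node.
At moss: go left to rye.
  At rye: no left child.
  At rye: go right to fir.
    fir is a leaf — visit fir.
  Visit rye.
At moss: go right to kale.
  At kale: go left to hop.
    At hop: go left to ash.
      At ash: go left to pear.
        At pear: no left child.
        At pear: go right to fig.
          At fig: go left to poppy.
            poppy is a leaf — visit poppy.
          At fig: no right child.
          Visit fig.
        Visit pear.
      At ash: go right to plum.
        At plum: go left to cedar.
          cedar is a leaf — visit cedar.
        At plum: no right child.
        Visit plum.
      Visit ash.
    At hop: go right to rose.
      At rose: no left child.
      At rose: go right to lily.
        lily is a leaf — visit lily.
      Visit rose.
    Visit hop.
  At kale: no right child.
  Visit kale.
Visit moss.

fir rye poppy fig pear cedar plum ash lily rose hop kale moss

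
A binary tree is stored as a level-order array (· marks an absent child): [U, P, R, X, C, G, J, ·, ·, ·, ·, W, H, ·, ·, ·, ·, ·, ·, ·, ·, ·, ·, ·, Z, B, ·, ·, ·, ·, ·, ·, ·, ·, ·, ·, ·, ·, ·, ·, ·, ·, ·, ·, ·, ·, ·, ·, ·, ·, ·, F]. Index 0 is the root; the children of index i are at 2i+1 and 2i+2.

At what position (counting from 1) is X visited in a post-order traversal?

1

Post-order visits the left subtree, then the right subtree, then the node.
At U: go left to P.
  At P: go left to X.
    X is a leaf — visit X.
  At P: go right to C.
    C is a leaf — visit C.
  Visit P.
At U: go right to R.
  At R: go left to G.
    At G: go left to W.
      At W: no left child.
      At W: go right to Z.
        Z is a leaf — visit Z.
      Visit W.
    At G: go right to H.
      At H: go left to B.
        At B: go left to F.
          F is a leaf — visit F.
        At B: no right child.
        Visit B.
      At H: no right child.
      Visit H.
    Visit G.
  At R: go right to J.
    J is a leaf — visit J.
  Visit R.
Visit U.
Full post-order sequence: X, C, P, Z, W, F, B, H, G, J, R, U.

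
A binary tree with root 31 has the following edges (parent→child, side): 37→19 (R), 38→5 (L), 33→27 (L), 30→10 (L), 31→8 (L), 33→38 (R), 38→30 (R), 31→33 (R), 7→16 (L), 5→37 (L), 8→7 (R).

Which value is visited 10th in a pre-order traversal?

19

Pre-order visits the node, then its left subtree, then its right subtree.
Visit 31.
At 31: go left to 8.
  Visit 8.
  At 8: no left child.
  At 8: go right to 7.
    Visit 7.
    At 7: go left to 16.
      16 is a leaf — visit 16.
    At 7: no right child.
At 31: go right to 33.
  Visit 33.
  At 33: go left to 27.
    27 is a leaf — visit 27.
  At 33: go right to 38.
    Visit 38.
    At 38: go left to 5.
      Visit 5.
      At 5: go left to 37.
        Visit 37.
        At 37: no left child.
        At 37: go right to 19.
          19 is a leaf — visit 19.
      At 5: no right child.
    At 38: go right to 30.
      Visit 30.
      At 30: go left to 10.
        10 is a leaf — visit 10.
      At 30: no right child.
Full pre-order sequence: 31, 8, 7, 16, 33, 27, 38, 5, 37, 19, 30, 10.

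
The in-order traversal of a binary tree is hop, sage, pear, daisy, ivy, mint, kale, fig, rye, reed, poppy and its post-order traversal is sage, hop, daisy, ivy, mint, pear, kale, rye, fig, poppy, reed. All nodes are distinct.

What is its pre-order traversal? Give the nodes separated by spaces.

reed fig kale pear hop sage mint ivy daisy rye poppy

The last element of post-order is the root; it splits in-order into left and right subtrees.
Root reed: left subtree has 9 nodes {hop, sage, pear, daisy, ivy, mint, kale, fig, rye}, right has 1 {poppy}.
  Root fig: left subtree has 7 nodes {hop, sage, pear, daisy, ivy, mint, kale}, right has 1 {rye}.
    Root kale: left subtree has 6 nodes {hop, sage, pear, daisy, ivy, mint}, right has 0 { }.
      Root pear: left subtree has 2 nodes {hop, sage}, right has 3 {daisy, ivy, mint}.
        Root hop: left subtree has 0 nodes { }, right has 1 {sage}.
        Root mint: left subtree has 2 nodes {daisy, ivy}, right has 0 { }.
          Root ivy: left subtree has 1 node {daisy}, right has 0 { }.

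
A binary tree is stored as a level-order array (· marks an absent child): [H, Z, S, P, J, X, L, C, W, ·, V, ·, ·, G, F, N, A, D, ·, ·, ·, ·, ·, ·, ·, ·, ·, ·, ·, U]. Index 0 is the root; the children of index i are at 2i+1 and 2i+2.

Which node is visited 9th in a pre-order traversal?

Pre-order visits the node, then its left subtree, then its right subtree.
Visit H.
At H: go left to Z.
  Visit Z.
  At Z: go left to P.
    Visit P.
    At P: go left to C.
      Visit C.
      At C: go left to N.
        N is a leaf — visit N.
      At C: go right to A.
        A is a leaf — visit A.
    At P: go right to W.
      Visit W.
      At W: go left to D.
        D is a leaf — visit D.
      At W: no right child.
  At Z: go right to J.
    Visit J.
    At J: no left child.
    At J: go right to V.
      V is a leaf — visit V.
At H: go right to S.
  Visit S.
  At S: go left to X.
    X is a leaf — visit X.
  At S: go right to L.
    Visit L.
    At L: go left to G.
      G is a leaf — visit G.
    At L: go right to F.
      Visit F.
      At F: go left to U.
        U is a leaf — visit U.
      At F: no right child.
Full pre-order sequence: H, Z, P, C, N, A, W, D, J, V, S, X, L, G, F, U.

J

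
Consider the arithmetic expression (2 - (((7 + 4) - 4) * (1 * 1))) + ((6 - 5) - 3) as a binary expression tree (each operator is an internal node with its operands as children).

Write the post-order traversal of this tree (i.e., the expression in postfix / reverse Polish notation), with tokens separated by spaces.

Post-order on an expression tree gives postfix notation: for each operator, emit left operand, right operand, then the operator.

2 7 4 + 4 - 1 1 * * - 6 5 - 3 - +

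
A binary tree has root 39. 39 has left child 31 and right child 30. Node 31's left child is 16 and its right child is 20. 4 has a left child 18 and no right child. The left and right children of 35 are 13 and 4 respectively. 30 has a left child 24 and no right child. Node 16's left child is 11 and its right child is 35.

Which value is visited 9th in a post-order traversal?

Post-order visits the left subtree, then the right subtree, then the node.
At 39: go left to 31.
  At 31: go left to 16.
    At 16: go left to 11.
      11 is a leaf — visit 11.
    At 16: go right to 35.
      At 35: go left to 13.
        13 is a leaf — visit 13.
      At 35: go right to 4.
        At 4: go left to 18.
          18 is a leaf — visit 18.
        At 4: no right child.
        Visit 4.
      Visit 35.
    Visit 16.
  At 31: go right to 20.
    20 is a leaf — visit 20.
  Visit 31.
At 39: go right to 30.
  At 30: go left to 24.
    24 is a leaf — visit 24.
  At 30: no right child.
  Visit 30.
Visit 39.
Full post-order sequence: 11, 13, 18, 4, 35, 16, 20, 31, 24, 30, 39.

24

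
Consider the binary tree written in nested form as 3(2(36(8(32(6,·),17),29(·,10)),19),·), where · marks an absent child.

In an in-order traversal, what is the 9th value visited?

In-order visits the left subtree, then the node, then the right subtree.
At 3: go left to 2.
  At 2: go left to 36.
    At 36: go left to 8.
      At 8: go left to 32.
        At 32: go left to 6.
          6 is a leaf — visit 6.
        Visit 32.
        At 32: no right child.
      Visit 8.
      At 8: go right to 17.
        17 is a leaf — visit 17.
    Visit 36.
    At 36: go right to 29.
      At 29: no left child.
      Visit 29.
      At 29: go right to 10.
        10 is a leaf — visit 10.
  Visit 2.
  At 2: go right to 19.
    19 is a leaf — visit 19.
Visit 3.
At 3: no right child.
Full in-order sequence: 6, 32, 8, 17, 36, 29, 10, 2, 19, 3.

19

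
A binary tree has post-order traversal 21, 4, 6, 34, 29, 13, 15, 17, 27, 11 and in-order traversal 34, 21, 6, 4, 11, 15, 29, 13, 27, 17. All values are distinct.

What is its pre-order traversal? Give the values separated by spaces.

The last element of post-order is the root; it splits in-order into left and right subtrees.
Root 11: left subtree has 4 nodes {34, 21, 6, 4}, right has 5 {15, 29, 13, 27, 17}.
  Root 34: left subtree has 0 nodes { }, right has 3 {21, 6, 4}.
    Root 6: left subtree has 1 node {21}, right has 1 {4}.
  Root 27: left subtree has 3 nodes {15, 29, 13}, right has 1 {17}.
    Root 15: left subtree has 0 nodes { }, right has 2 {29, 13}.
      Root 13: left subtree has 1 node {29}, right has 0 { }.

11 34 6 21 4 27 15 13 29 17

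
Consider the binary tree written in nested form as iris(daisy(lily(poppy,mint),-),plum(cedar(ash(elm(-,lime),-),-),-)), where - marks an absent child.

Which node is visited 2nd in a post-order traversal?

mint

Post-order visits the left subtree, then the right subtree, then the node.
At iris: go left to daisy.
  At daisy: go left to lily.
    At lily: go left to poppy.
      poppy is a leaf — visit poppy.
    At lily: go right to mint.
      mint is a leaf — visit mint.
    Visit lily.
  At daisy: no right child.
  Visit daisy.
At iris: go right to plum.
  At plum: go left to cedar.
    At cedar: go left to ash.
      At ash: go left to elm.
        At elm: no left child.
        At elm: go right to lime.
          lime is a leaf — visit lime.
        Visit elm.
      At ash: no right child.
      Visit ash.
    At cedar: no right child.
    Visit cedar.
  At plum: no right child.
  Visit plum.
Visit iris.
Full post-order sequence: poppy, mint, lily, daisy, lime, elm, ash, cedar, plum, iris.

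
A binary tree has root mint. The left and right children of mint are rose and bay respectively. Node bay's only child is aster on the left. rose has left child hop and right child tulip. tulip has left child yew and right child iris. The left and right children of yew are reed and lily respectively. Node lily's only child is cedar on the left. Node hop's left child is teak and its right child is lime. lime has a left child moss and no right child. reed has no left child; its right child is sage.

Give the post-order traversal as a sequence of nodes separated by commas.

teak, moss, lime, hop, sage, reed, cedar, lily, yew, iris, tulip, rose, aster, bay, mint

Post-order visits the left subtree, then the right subtree, then the node.
At mint: go left to rose.
  At rose: go left to hop.
    At hop: go left to teak.
      teak is a leaf — visit teak.
    At hop: go right to lime.
      At lime: go left to moss.
        moss is a leaf — visit moss.
      At lime: no right child.
      Visit lime.
    Visit hop.
  At rose: go right to tulip.
    At tulip: go left to yew.
      At yew: go left to reed.
        At reed: no left child.
        At reed: go right to sage.
          sage is a leaf — visit sage.
        Visit reed.
      At yew: go right to lily.
        At lily: go left to cedar.
          cedar is a leaf — visit cedar.
        At lily: no right child.
        Visit lily.
      Visit yew.
    At tulip: go right to iris.
      iris is a leaf — visit iris.
    Visit tulip.
  Visit rose.
At mint: go right to bay.
  At bay: go left to aster.
    aster is a leaf — visit aster.
  At bay: no right child.
  Visit bay.
Visit mint.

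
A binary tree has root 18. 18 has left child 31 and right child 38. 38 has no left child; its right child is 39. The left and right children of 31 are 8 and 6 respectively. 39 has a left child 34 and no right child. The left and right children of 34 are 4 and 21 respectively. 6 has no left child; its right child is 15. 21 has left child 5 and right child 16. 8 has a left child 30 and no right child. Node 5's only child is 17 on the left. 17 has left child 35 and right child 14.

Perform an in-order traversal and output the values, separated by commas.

30, 8, 31, 6, 15, 18, 38, 4, 34, 35, 17, 14, 5, 21, 16, 39

In-order visits the left subtree, then the node, then the right subtree.
At 18: go left to 31.
  At 31: go left to 8.
    At 8: go left to 30.
      30 is a leaf — visit 30.
    Visit 8.
    At 8: no right child.
  Visit 31.
  At 31: go right to 6.
    At 6: no left child.
    Visit 6.
    At 6: go right to 15.
      15 is a leaf — visit 15.
Visit 18.
At 18: go right to 38.
  At 38: no left child.
  Visit 38.
  At 38: go right to 39.
    At 39: go left to 34.
      At 34: go left to 4.
        4 is a leaf — visit 4.
      Visit 34.
      At 34: go right to 21.
        At 21: go left to 5.
          At 5: go left to 17.
            At 17: go left to 35.
              35 is a leaf — visit 35.
            Visit 17.
            At 17: go right to 14.
              14 is a leaf — visit 14.
          Visit 5.
          At 5: no right child.
        Visit 21.
        At 21: go right to 16.
          16 is a leaf — visit 16.
    Visit 39.
    At 39: no right child.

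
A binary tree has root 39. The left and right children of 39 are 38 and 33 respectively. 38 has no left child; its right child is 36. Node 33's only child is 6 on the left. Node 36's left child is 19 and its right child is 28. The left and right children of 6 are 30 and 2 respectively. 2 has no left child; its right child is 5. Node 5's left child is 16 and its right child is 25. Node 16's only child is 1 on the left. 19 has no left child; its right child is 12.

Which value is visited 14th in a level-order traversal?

Level-order visits nodes level by level from the root, left to right within each level.
Level 0: 39
Level 1: 38, 33
Level 2: 36, 6
Level 3: 19, 28, 30, 2
Level 4: 12, 5
Level 5: 16, 25
Level 6: 1
Full level-order sequence: 39, 38, 33, 36, 6, 19, 28, 30, 2, 12, 5, 16, 25, 1.

1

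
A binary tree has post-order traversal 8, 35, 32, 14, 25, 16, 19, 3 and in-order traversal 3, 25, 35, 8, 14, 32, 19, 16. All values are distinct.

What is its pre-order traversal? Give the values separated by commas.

3, 19, 25, 14, 35, 8, 32, 16

The last element of post-order is the root; it splits in-order into left and right subtrees.
Root 3: left subtree has 0 nodes { }, right has 7 {25, 35, 8, 14, 32, 19, 16}.
  Root 19: left subtree has 5 nodes {25, 35, 8, 14, 32}, right has 1 {16}.
    Root 25: left subtree has 0 nodes { }, right has 4 {35, 8, 14, 32}.
      Root 14: left subtree has 2 nodes {35, 8}, right has 1 {32}.
        Root 35: left subtree has 0 nodes { }, right has 1 {8}.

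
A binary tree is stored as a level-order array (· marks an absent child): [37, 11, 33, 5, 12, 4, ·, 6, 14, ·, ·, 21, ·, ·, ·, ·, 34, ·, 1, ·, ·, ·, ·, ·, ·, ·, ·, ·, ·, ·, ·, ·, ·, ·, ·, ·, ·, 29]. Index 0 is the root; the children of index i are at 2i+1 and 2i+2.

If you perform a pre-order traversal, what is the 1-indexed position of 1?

7

Pre-order visits the node, then its left subtree, then its right subtree.
Visit 37.
At 37: go left to 11.
  Visit 11.
  At 11: go left to 5.
    Visit 5.
    At 5: go left to 6.
      Visit 6.
      At 6: no left child.
      At 6: go right to 34.
        34 is a leaf — visit 34.
    At 5: go right to 14.
      Visit 14.
      At 14: no left child.
      At 14: go right to 1.
        Visit 1.
        At 1: go left to 29.
          29 is a leaf — visit 29.
        At 1: no right child.
  At 11: go right to 12.
    12 is a leaf — visit 12.
At 37: go right to 33.
  Visit 33.
  At 33: go left to 4.
    Visit 4.
    At 4: go left to 21.
      21 is a leaf — visit 21.
    At 4: no right child.
  At 33: no right child.
Full pre-order sequence: 37, 11, 5, 6, 34, 14, 1, 29, 12, 33, 4, 21.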